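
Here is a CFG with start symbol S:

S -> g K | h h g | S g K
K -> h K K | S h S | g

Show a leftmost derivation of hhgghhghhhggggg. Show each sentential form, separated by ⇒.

S ⇒ SgK ⇒ SgKgK ⇒ SgKgKgK ⇒ hhggKgKgK ⇒ hhggShSgKgK ⇒ hhgghhghSgKgK ⇒ hhgghhghhhggKgK ⇒ hhgghhghhhggggK ⇒ hhgghhghhhggggg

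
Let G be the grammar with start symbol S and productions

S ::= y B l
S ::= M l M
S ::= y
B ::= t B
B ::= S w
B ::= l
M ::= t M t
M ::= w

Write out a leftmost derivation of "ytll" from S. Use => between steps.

S => yBl   [S ::= y B l]
yBl => ytBl   [B ::= t B]
ytBl => ytll   [B ::= l]

S=>yBl=>ytBl=>ytll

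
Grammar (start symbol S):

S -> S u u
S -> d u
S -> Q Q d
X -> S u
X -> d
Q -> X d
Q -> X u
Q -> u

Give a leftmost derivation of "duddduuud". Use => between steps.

S=>QQd=>XuQd=>SuuQd=>QQduuQd=>XuQduuQd=>duQduuQd=>duXdduuQd=>duddduuQd=>duddduuud

S => QQd   [S -> Q Q d]
QQd => XuQd   [Q -> X u]
XuQd => SuuQd   [X -> S u]
SuuQd => QQduuQd   [S -> Q Q d]
QQduuQd => XuQduuQd   [Q -> X u]
XuQduuQd => duQduuQd   [X -> d]
duQduuQd => duXdduuQd   [Q -> X d]
duXdduuQd => duddduuQd   [X -> d]
duddduuQd => duddduuud   [Q -> u]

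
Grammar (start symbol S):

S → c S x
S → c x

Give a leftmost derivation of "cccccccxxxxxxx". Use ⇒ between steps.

S ⇒ cSx ⇒ ccSxx ⇒ cccSxxx ⇒ ccccSxxxx ⇒ cccccSxxxxx ⇒ ccccccSxxxxxx ⇒ cccccccxxxxxxx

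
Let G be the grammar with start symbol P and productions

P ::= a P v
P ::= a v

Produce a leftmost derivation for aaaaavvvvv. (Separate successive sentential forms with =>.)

P => aPv => aaPvv => aaaPvvv => aaaaPvvvv => aaaaavvvvv

P => aPv   [P ::= a P v]
aPv => aaPvv   [P ::= a P v]
aaPvv => aaaPvvv   [P ::= a P v]
aaaPvvv => aaaaPvvvv   [P ::= a P v]
aaaaPvvvv => aaaaavvvvv   [P ::= a v]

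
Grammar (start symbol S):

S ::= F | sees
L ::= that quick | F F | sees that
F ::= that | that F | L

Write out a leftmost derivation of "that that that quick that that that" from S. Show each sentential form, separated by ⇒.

S ⇒ F ⇒ that F ⇒ that L ⇒ that F F ⇒ that that F F ⇒ that that L F ⇒ that that that quick F ⇒ that that that quick that F ⇒ that that that quick that that F ⇒ that that that quick that that that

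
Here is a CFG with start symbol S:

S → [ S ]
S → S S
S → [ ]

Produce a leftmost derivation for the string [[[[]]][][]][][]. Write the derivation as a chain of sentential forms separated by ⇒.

S ⇒ SS   [S → S S]
SS ⇒ SSS   [S → S S]
SSS ⇒ [S]SS   [S → [ S ]]
[S]SS ⇒ [SS]SS   [S → S S]
[SS]SS ⇒ [SSS]SS   [S → S S]
[SSS]SS ⇒ [[S]SS]SS   [S → [ S ]]
[[S]SS]SS ⇒ [[[S]]SS]SS   [S → [ S ]]
[[[S]]SS]SS ⇒ [[[[]]]SS]SS   [S → [ ]]
[[[[]]]SS]SS ⇒ [[[[]]][]S]SS   [S → [ ]]
[[[[]]][]S]SS ⇒ [[[[]]][][]]SS   [S → [ ]]
[[[[]]][][]]SS ⇒ [[[[]]][][]][]S   [S → [ ]]
[[[[]]][][]][]S ⇒ [[[[]]][][]][][]   [S → [ ]]

S ⇒ SS ⇒ SSS ⇒ [S]SS ⇒ [SS]SS ⇒ [SSS]SS ⇒ [[S]SS]SS ⇒ [[[S]]SS]SS ⇒ [[[[]]]SS]SS ⇒ [[[[]]][]S]SS ⇒ [[[[]]][][]]SS ⇒ [[[[]]][][]][]S ⇒ [[[[]]][][]][][]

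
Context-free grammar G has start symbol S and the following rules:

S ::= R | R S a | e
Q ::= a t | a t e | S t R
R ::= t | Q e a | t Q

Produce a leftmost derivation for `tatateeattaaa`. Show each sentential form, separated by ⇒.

S ⇒ RSa   [S ::= R S a]
RSa ⇒ tQSa   [R ::= t Q]
tQSa ⇒ tatSa   [Q ::= a t]
tatSa ⇒ tatRSaa   [S ::= R S a]
tatRSaa ⇒ tatQeaSaa   [R ::= Q e a]
tatQeaSaa ⇒ tatateeaSaa   [Q ::= a t e]
tatateeaSaa ⇒ tatateeaRSaaa   [S ::= R S a]
tatateeaRSaaa ⇒ tatateeatSaaa   [R ::= t]
tatateeatSaaa ⇒ tatateeatRaaa   [S ::= R]
tatateeatRaaa ⇒ tatateeattaaa   [R ::= t]

S ⇒ RSa ⇒ tQSa ⇒ tatSa ⇒ tatRSaa ⇒ tatQeaSaa ⇒ tatateeaSaa ⇒ tatateeaRSaaa ⇒ tatateeatSaaa ⇒ tatateeatRaaa ⇒ tatateeattaaa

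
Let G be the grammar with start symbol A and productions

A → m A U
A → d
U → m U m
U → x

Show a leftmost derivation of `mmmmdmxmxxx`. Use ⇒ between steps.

A ⇒ mAU ⇒ mmAUU ⇒ mmmAUUU ⇒ mmmmAUUUU ⇒ mmmmdUUUU ⇒ mmmmdmUmUUU ⇒ mmmmdmxmUUU ⇒ mmmmdmxmxUU ⇒ mmmmdmxmxxU ⇒ mmmmdmxmxxx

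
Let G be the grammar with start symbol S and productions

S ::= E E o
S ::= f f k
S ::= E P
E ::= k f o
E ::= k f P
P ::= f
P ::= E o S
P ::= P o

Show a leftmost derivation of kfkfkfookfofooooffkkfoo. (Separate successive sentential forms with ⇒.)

S ⇒ EEo ⇒ kfPEo ⇒ kfEoSEo ⇒ kfkfPoSEo ⇒ kfkfPooSEo ⇒ kfkfPoooSEo ⇒ kfkfPooooSEo ⇒ kfkfEoSooooSEo ⇒ kfkfkfooSooooSEo ⇒ kfkfkfooEPooooSEo ⇒ kfkfkfookfoPooooSEo ⇒ kfkfkfookfofooooSEo ⇒ kfkfkfookfofooooffkEo ⇒ kfkfkfookfofooooffkkfoo

S ⇒ EEo   [S ::= E E o]
EEo ⇒ kfPEo   [E ::= k f P]
kfPEo ⇒ kfEoSEo   [P ::= E o S]
kfEoSEo ⇒ kfkfPoSEo   [E ::= k f P]
kfkfPoSEo ⇒ kfkfPooSEo   [P ::= P o]
kfkfPooSEo ⇒ kfkfPoooSEo   [P ::= P o]
kfkfPoooSEo ⇒ kfkfPooooSEo   [P ::= P o]
kfkfPooooSEo ⇒ kfkfEoSooooSEo   [P ::= E o S]
kfkfEoSooooSEo ⇒ kfkfkfooSooooSEo   [E ::= k f o]
kfkfkfooSooooSEo ⇒ kfkfkfooEPooooSEo   [S ::= E P]
kfkfkfooEPooooSEo ⇒ kfkfkfookfoPooooSEo   [E ::= k f o]
kfkfkfookfoPooooSEo ⇒ kfkfkfookfofooooSEo   [P ::= f]
kfkfkfookfofooooSEo ⇒ kfkfkfookfofooooffkEo   [S ::= f f k]
kfkfkfookfofooooffkEo ⇒ kfkfkfookfofooooffkkfoo   [E ::= k f o]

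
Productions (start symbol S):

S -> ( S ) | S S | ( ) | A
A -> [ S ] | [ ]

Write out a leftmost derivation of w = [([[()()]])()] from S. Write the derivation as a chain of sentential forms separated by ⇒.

S ⇒ A ⇒ [S] ⇒ [SS] ⇒ [(S)S] ⇒ [(A)S] ⇒ [([S])S] ⇒ [([A])S] ⇒ [([[S]])S] ⇒ [([[SS]])S] ⇒ [([[()S]])S] ⇒ [([[()()]])S] ⇒ [([[()()]])()]

S ⇒ A   [S -> A]
A ⇒ [S]   [A -> [ S ]]
[S] ⇒ [SS]   [S -> S S]
[SS] ⇒ [(S)S]   [S -> ( S )]
[(S)S] ⇒ [(A)S]   [S -> A]
[(A)S] ⇒ [([S])S]   [A -> [ S ]]
[([S])S] ⇒ [([A])S]   [S -> A]
[([A])S] ⇒ [([[S]])S]   [A -> [ S ]]
[([[S]])S] ⇒ [([[SS]])S]   [S -> S S]
[([[SS]])S] ⇒ [([[()S]])S]   [S -> ( )]
[([[()S]])S] ⇒ [([[()()]])S]   [S -> ( )]
[([[()()]])S] ⇒ [([[()()]])()]   [S -> ( )]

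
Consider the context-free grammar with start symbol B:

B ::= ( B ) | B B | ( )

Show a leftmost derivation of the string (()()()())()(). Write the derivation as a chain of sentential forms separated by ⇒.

B ⇒ BB ⇒ BBB ⇒ (B)BB ⇒ (BB)BB ⇒ (BBB)BB ⇒ (BBBB)BB ⇒ (()BBB)BB ⇒ (()()BB)BB ⇒ (()()()B)BB ⇒ (()()()())BB ⇒ (()()()())()B ⇒ (()()()())()()

B ⇒ BB   [B ::= B B]
BB ⇒ BBB   [B ::= B B]
BBB ⇒ (B)BB   [B ::= ( B )]
(B)BB ⇒ (BB)BB   [B ::= B B]
(BB)BB ⇒ (BBB)BB   [B ::= B B]
(BBB)BB ⇒ (BBBB)BB   [B ::= B B]
(BBBB)BB ⇒ (()BBB)BB   [B ::= ( )]
(()BBB)BB ⇒ (()()BB)BB   [B ::= ( )]
(()()BB)BB ⇒ (()()()B)BB   [B ::= ( )]
(()()()B)BB ⇒ (()()()())BB   [B ::= ( )]
(()()()())BB ⇒ (()()()())()B   [B ::= ( )]
(()()()())()B ⇒ (()()()())()()   [B ::= ( )]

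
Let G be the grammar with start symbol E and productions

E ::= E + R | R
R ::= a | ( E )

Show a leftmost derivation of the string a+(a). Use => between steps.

E => E+R   [E ::= E + R]
E+R => R+R   [E ::= R]
R+R => a+R   [R ::= a]
a+R => a+(E)   [R ::= ( E )]
a+(E) => a+(R)   [E ::= R]
a+(R) => a+(a)   [R ::= a]

E => E+R => R+R => a+R => a+(E) => a+(R) => a+(a)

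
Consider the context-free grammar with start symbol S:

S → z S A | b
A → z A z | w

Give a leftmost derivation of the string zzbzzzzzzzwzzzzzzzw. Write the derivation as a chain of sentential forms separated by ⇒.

S ⇒ zSA   [S → z S A]
zSA ⇒ zzSAA   [S → z S A]
zzSAA ⇒ zzbAA   [S → b]
zzbAA ⇒ zzbzAzA   [A → z A z]
zzbzAzA ⇒ zzbzzAzzA   [A → z A z]
zzbzzAzzA ⇒ zzbzzzAzzzA   [A → z A z]
zzbzzzAzzzA ⇒ zzbzzzzAzzzzA   [A → z A z]
zzbzzzzAzzzzA ⇒ zzbzzzzzAzzzzzA   [A → z A z]
zzbzzzzzAzzzzzA ⇒ zzbzzzzzzAzzzzzzA   [A → z A z]
zzbzzzzzzAzzzzzzA ⇒ zzbzzzzzzzAzzzzzzzA   [A → z A z]
zzbzzzzzzzAzzzzzzzA ⇒ zzbzzzzzzzwzzzzzzzA   [A → w]
zzbzzzzzzzwzzzzzzzA ⇒ zzbzzzzzzzwzzzzzzzw   [A → w]

S⇒zSA⇒zzSAA⇒zzbAA⇒zzbzAzA⇒zzbzzAzzA⇒zzbzzzAzzzA⇒zzbzzzzAzzzzA⇒zzbzzzzzAzzzzzA⇒zzbzzzzzzAzzzzzzA⇒zzbzzzzzzzAzzzzzzzA⇒zzbzzzzzzzwzzzzzzzA⇒zzbzzzzzzzwzzzzzzzw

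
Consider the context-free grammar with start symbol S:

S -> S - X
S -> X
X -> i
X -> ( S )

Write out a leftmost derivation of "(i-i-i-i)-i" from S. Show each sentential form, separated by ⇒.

S ⇒ S-X   [S -> S - X]
S-X ⇒ X-X   [S -> X]
X-X ⇒ (S)-X   [X -> ( S )]
(S)-X ⇒ (S-X)-X   [S -> S - X]
(S-X)-X ⇒ (S-X-X)-X   [S -> S - X]
(S-X-X)-X ⇒ (S-X-X-X)-X   [S -> S - X]
(S-X-X-X)-X ⇒ (X-X-X-X)-X   [S -> X]
(X-X-X-X)-X ⇒ (i-X-X-X)-X   [X -> i]
(i-X-X-X)-X ⇒ (i-i-X-X)-X   [X -> i]
(i-i-X-X)-X ⇒ (i-i-i-X)-X   [X -> i]
(i-i-i-X)-X ⇒ (i-i-i-i)-X   [X -> i]
(i-i-i-i)-X ⇒ (i-i-i-i)-i   [X -> i]

S ⇒ S-X ⇒ X-X ⇒ (S)-X ⇒ (S-X)-X ⇒ (S-X-X)-X ⇒ (S-X-X-X)-X ⇒ (X-X-X-X)-X ⇒ (i-X-X-X)-X ⇒ (i-i-X-X)-X ⇒ (i-i-i-X)-X ⇒ (i-i-i-i)-X ⇒ (i-i-i-i)-i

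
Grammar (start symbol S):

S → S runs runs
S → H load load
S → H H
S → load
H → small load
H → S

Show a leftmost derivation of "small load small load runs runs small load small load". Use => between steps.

S => H H => S H => H H H => S H H => S runs runs H H => H H runs runs H H => small load H runs runs H H => small load small load runs runs H H => small load small load runs runs small load H => small load small load runs runs small load small load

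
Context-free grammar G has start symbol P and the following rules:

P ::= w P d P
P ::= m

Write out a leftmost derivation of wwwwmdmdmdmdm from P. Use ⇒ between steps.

P ⇒ wPdP ⇒ wwPdPdP ⇒ wwwPdPdPdP ⇒ wwwwPdPdPdPdP ⇒ wwwwmdPdPdPdP ⇒ wwwwmdmdPdPdP ⇒ wwwwmdmdmdPdP ⇒ wwwwmdmdmdmdP ⇒ wwwwmdmdmdmdm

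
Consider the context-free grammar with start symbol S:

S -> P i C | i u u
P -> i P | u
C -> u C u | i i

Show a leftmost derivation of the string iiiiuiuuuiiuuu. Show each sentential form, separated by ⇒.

S ⇒ PiC ⇒ iPiC ⇒ iiPiC ⇒ iiiPiC ⇒ iiiiPiC ⇒ iiiiuiC ⇒ iiiiuiuCu ⇒ iiiiuiuuCuu ⇒ iiiiuiuuuCuuu ⇒ iiiiuiuuuiiuuu

S ⇒ PiC   [S -> P i C]
PiC ⇒ iPiC   [P -> i P]
iPiC ⇒ iiPiC   [P -> i P]
iiPiC ⇒ iiiPiC   [P -> i P]
iiiPiC ⇒ iiiiPiC   [P -> i P]
iiiiPiC ⇒ iiiiuiC   [P -> u]
iiiiuiC ⇒ iiiiuiuCu   [C -> u C u]
iiiiuiuCu ⇒ iiiiuiuuCuu   [C -> u C u]
iiiiuiuuCuu ⇒ iiiiuiuuuCuuu   [C -> u C u]
iiiiuiuuuCuuu ⇒ iiiiuiuuuiiuuu   [C -> i i]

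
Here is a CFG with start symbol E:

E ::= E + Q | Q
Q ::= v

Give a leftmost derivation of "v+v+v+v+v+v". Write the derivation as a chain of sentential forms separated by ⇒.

E ⇒ E+Q   [E ::= E + Q]
E+Q ⇒ E+Q+Q   [E ::= E + Q]
E+Q+Q ⇒ E+Q+Q+Q   [E ::= E + Q]
E+Q+Q+Q ⇒ E+Q+Q+Q+Q   [E ::= E + Q]
E+Q+Q+Q+Q ⇒ E+Q+Q+Q+Q+Q   [E ::= E + Q]
E+Q+Q+Q+Q+Q ⇒ Q+Q+Q+Q+Q+Q   [E ::= Q]
Q+Q+Q+Q+Q+Q ⇒ v+Q+Q+Q+Q+Q   [Q ::= v]
v+Q+Q+Q+Q+Q ⇒ v+v+Q+Q+Q+Q   [Q ::= v]
v+v+Q+Q+Q+Q ⇒ v+v+v+Q+Q+Q   [Q ::= v]
v+v+v+Q+Q+Q ⇒ v+v+v+v+Q+Q   [Q ::= v]
v+v+v+v+Q+Q ⇒ v+v+v+v+v+Q   [Q ::= v]
v+v+v+v+v+Q ⇒ v+v+v+v+v+v   [Q ::= v]

E⇒E+Q⇒E+Q+Q⇒E+Q+Q+Q⇒E+Q+Q+Q+Q⇒E+Q+Q+Q+Q+Q⇒Q+Q+Q+Q+Q+Q⇒v+Q+Q+Q+Q+Q⇒v+v+Q+Q+Q+Q⇒v+v+v+Q+Q+Q⇒v+v+v+v+Q+Q⇒v+v+v+v+v+Q⇒v+v+v+v+v+v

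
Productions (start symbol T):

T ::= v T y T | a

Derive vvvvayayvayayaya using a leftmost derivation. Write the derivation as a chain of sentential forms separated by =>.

T => vTyT   [T ::= v T y T]
vTyT => vvTyTyT   [T ::= v T y T]
vvTyTyT => vvvTyTyTyT   [T ::= v T y T]
vvvTyTyTyT => vvvvTyTyTyTyT   [T ::= v T y T]
vvvvTyTyTyTyT => vvvvayTyTyTyT   [T ::= a]
vvvvayTyTyTyT => vvvvayayTyTyT   [T ::= a]
vvvvayayTyTyT => vvvvayayvTyTyTyT   [T ::= v T y T]
vvvvayayvTyTyTyT => vvvvayayvayTyTyT   [T ::= a]
vvvvayayvayTyTyT => vvvvayayvayayTyT   [T ::= a]
vvvvayayvayayTyT => vvvvayayvayayayT   [T ::= a]
vvvvayayvayayayT => vvvvayayvayayaya   [T ::= a]

T => vTyT => vvTyTyT => vvvTyTyTyT => vvvvTyTyTyTyT => vvvvayTyTyTyT => vvvvayayTyTyT => vvvvayayvTyTyTyT => vvvvayayvayTyTyT => vvvvayayvayayTyT => vvvvayayvayayayT => vvvvayayvayayaya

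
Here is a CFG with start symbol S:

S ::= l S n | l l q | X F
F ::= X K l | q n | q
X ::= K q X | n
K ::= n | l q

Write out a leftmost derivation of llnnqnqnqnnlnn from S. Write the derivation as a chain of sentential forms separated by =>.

S => lSn   [S ::= l S n]
lSn => llSnn   [S ::= l S n]
llSnn => llXFnn   [S ::= X F]
llXFnn => llnFnn   [X ::= n]
llnFnn => llnXKlnn   [F ::= X K l]
llnXKlnn => llnKqXKlnn   [X ::= K q X]
llnKqXKlnn => llnnqXKlnn   [K ::= n]
llnnqXKlnn => llnnqKqXKlnn   [X ::= K q X]
llnnqKqXKlnn => llnnqnqXKlnn   [K ::= n]
llnnqnqXKlnn => llnnqnqKqXKlnn   [X ::= K q X]
llnnqnqKqXKlnn => llnnqnqnqXKlnn   [K ::= n]
llnnqnqnqXKlnn => llnnqnqnqnKlnn   [X ::= n]
llnnqnqnqnKlnn => llnnqnqnqnnlnn   [K ::= n]

S => lSn => llSnn => llXFnn => llnFnn => llnXKlnn => llnKqXKlnn => llnnqXKlnn => llnnqKqXKlnn => llnnqnqXKlnn => llnnqnqKqXKlnn => llnnqnqnqXKlnn => llnnqnqnqnKlnn => llnnqnqnqnnlnn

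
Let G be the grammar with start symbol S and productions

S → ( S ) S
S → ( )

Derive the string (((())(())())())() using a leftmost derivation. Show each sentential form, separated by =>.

S => (S)S => ((S)S)S => (((S)S)S)S => (((())S)S)S => (((())(S)S)S)S => (((())(())S)S)S => (((())(())())S)S => (((())(())())())S => (((())(())())())()

S => (S)S   [S → ( S ) S]
(S)S => ((S)S)S   [S → ( S ) S]
((S)S)S => (((S)S)S)S   [S → ( S ) S]
(((S)S)S)S => (((())S)S)S   [S → ( )]
(((())S)S)S => (((())(S)S)S)S   [S → ( S ) S]
(((())(S)S)S)S => (((())(())S)S)S   [S → ( )]
(((())(())S)S)S => (((())(())())S)S   [S → ( )]
(((())(())())S)S => (((())(())())())S   [S → ( )]
(((())(())())())S => (((())(())())())()   [S → ( )]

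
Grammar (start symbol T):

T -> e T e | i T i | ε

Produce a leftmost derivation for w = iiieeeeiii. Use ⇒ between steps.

T ⇒ iTi ⇒ iiTii ⇒ iiiTiii ⇒ iiieTeiii ⇒ iiieeTeeiii ⇒ iiieeeeiii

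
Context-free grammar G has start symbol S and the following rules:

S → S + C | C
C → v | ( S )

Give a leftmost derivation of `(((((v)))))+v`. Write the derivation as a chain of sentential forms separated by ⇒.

S ⇒ S+C ⇒ C+C ⇒ (S)+C ⇒ (C)+C ⇒ ((S))+C ⇒ ((C))+C ⇒ (((S)))+C ⇒ (((C)))+C ⇒ ((((S))))+C ⇒ ((((C))))+C ⇒ (((((S)))))+C ⇒ (((((C)))))+C ⇒ (((((v)))))+C ⇒ (((((v)))))+v

S ⇒ S+C   [S → S + C]
S+C ⇒ C+C   [S → C]
C+C ⇒ (S)+C   [C → ( S )]
(S)+C ⇒ (C)+C   [S → C]
(C)+C ⇒ ((S))+C   [C → ( S )]
((S))+C ⇒ ((C))+C   [S → C]
((C))+C ⇒ (((S)))+C   [C → ( S )]
(((S)))+C ⇒ (((C)))+C   [S → C]
(((C)))+C ⇒ ((((S))))+C   [C → ( S )]
((((S))))+C ⇒ ((((C))))+C   [S → C]
((((C))))+C ⇒ (((((S)))))+C   [C → ( S )]
(((((S)))))+C ⇒ (((((C)))))+C   [S → C]
(((((C)))))+C ⇒ (((((v)))))+C   [C → v]
(((((v)))))+C ⇒ (((((v)))))+v   [C → v]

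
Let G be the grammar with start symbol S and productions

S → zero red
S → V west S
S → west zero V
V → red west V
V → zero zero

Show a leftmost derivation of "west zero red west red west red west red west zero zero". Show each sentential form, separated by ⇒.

S ⇒ west zero V   [S → west zero V]
west zero V ⇒ west zero red west V   [V → red west V]
west zero red west V ⇒ west zero red west red west V   [V → red west V]
west zero red west red west V ⇒ west zero red west red west red west V   [V → red west V]
west zero red west red west red west V ⇒ west zero red west red west red west red west V   [V → red west V]
west zero red west red west red west red west V ⇒ west zero red west red west red west red west zero zero   [V → zero zero]

S ⇒ west zero V ⇒ west zero red west V ⇒ west zero red west red west V ⇒ west zero red west red west red west V ⇒ west zero red west red west red west red west V ⇒ west zero red west red west red west red west zero zero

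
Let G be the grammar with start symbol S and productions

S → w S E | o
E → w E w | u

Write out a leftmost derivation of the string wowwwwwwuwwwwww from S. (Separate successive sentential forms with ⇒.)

S ⇒ wSE ⇒ woE ⇒ wowEw ⇒ wowwEww ⇒ wowwwEwww ⇒ wowwwwEwwww ⇒ wowwwwwEwwwww ⇒ wowwwwwwEwwwwww ⇒ wowwwwwwuwwwwww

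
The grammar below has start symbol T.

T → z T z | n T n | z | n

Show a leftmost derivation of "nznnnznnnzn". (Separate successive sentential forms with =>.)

T => nTn => nzTzn => nznTnzn => nznnTnnzn => nznnnTnnnzn => nznnnznnnzn

T => nTn   [T → n T n]
nTn => nzTzn   [T → z T z]
nzTzn => nznTnzn   [T → n T n]
nznTnzn => nznnTnnzn   [T → n T n]
nznnTnnzn => nznnnTnnnzn   [T → n T n]
nznnnTnnnzn => nznnnznnnzn   [T → z]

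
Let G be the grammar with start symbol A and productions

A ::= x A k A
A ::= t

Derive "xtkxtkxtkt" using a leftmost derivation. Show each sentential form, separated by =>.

A => xAkA => xtkA => xtkxAkA => xtkxtkA => xtkxtkxAkA => xtkxtkxtkA => xtkxtkxtkt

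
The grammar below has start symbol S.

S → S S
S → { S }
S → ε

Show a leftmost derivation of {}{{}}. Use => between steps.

S => SS   [S → S S]
SS => SSS   [S → S S]
SSS => {S}SS   [S → { S }]
{S}SS => {}SS   [S → ε]
{}SS => {}SSS   [S → S S]
{}SSS => {}SSSS   [S → S S]
{}SSSS => {}{S}SSS   [S → { S }]
{}{S}SSS => {}{SS}SSS   [S → S S]
{}{SS}SSS => {}{{S}S}SSS   [S → { S }]
{}{{S}S}SSS => {}{{}S}SSS   [S → ε]
{}{{}S}SSS => {}{{}}SSS   [S → ε]
{}{{}}SSS => {}{{}}SS   [S → ε]
{}{{}}SS => {}{{}}S   [S → ε]
{}{{}}S => {}{{}}   [S → ε]

S => SS => SSS => {S}SS => {}SS => {}SSS => {}SSSS => {}{S}SSS => {}{SS}SSS => {}{{S}S}SSS => {}{{}S}SSS => {}{{}}SSS => {}{{}}SS => {}{{}}S => {}{{}}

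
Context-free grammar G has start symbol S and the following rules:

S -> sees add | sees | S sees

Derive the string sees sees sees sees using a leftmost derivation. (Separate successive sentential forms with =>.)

S => S sees   [S -> S sees]
S sees => S sees sees   [S -> S sees]
S sees sees => S sees sees sees   [S -> S sees]
S sees sees sees => sees sees sees sees   [S -> sees]

S => S sees => S sees sees => S sees sees sees => sees sees sees sees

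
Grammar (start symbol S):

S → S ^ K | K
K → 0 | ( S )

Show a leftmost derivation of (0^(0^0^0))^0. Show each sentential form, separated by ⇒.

S ⇒ S^K ⇒ K^K ⇒ (S)^K ⇒ (S^K)^K ⇒ (K^K)^K ⇒ (0^K)^K ⇒ (0^(S))^K ⇒ (0^(S^K))^K ⇒ (0^(S^K^K))^K ⇒ (0^(K^K^K))^K ⇒ (0^(0^K^K))^K ⇒ (0^(0^0^K))^K ⇒ (0^(0^0^0))^K ⇒ (0^(0^0^0))^0

S ⇒ S^K   [S → S ^ K]
S^K ⇒ K^K   [S → K]
K^K ⇒ (S)^K   [K → ( S )]
(S)^K ⇒ (S^K)^K   [S → S ^ K]
(S^K)^K ⇒ (K^K)^K   [S → K]
(K^K)^K ⇒ (0^K)^K   [K → 0]
(0^K)^K ⇒ (0^(S))^K   [K → ( S )]
(0^(S))^K ⇒ (0^(S^K))^K   [S → S ^ K]
(0^(S^K))^K ⇒ (0^(S^K^K))^K   [S → S ^ K]
(0^(S^K^K))^K ⇒ (0^(K^K^K))^K   [S → K]
(0^(K^K^K))^K ⇒ (0^(0^K^K))^K   [K → 0]
(0^(0^K^K))^K ⇒ (0^(0^0^K))^K   [K → 0]
(0^(0^0^K))^K ⇒ (0^(0^0^0))^K   [K → 0]
(0^(0^0^0))^K ⇒ (0^(0^0^0))^0   [K → 0]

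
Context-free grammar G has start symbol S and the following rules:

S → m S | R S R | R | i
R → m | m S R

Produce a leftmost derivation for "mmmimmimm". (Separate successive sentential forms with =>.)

S => R => mSR => mRSRR => mmSRSRR => mmRSRRSRR => mmmSRRSRR => mmmiRRSRR => mmmimRSRR => mmmimmSRR => mmmimmiRR => mmmimmimR => mmmimmimm

S => R   [S → R]
R => mSR   [R → m S R]
mSR => mRSRR   [S → R S R]
mRSRR => mmSRSRR   [R → m S R]
mmSRSRR => mmRSRRSRR   [S → R S R]
mmRSRRSRR => mmmSRRSRR   [R → m]
mmmSRRSRR => mmmiRRSRR   [S → i]
mmmiRRSRR => mmmimRSRR   [R → m]
mmmimRSRR => mmmimmSRR   [R → m]
mmmimmSRR => mmmimmiRR   [S → i]
mmmimmiRR => mmmimmimR   [R → m]
mmmimmimR => mmmimmimm   [R → m]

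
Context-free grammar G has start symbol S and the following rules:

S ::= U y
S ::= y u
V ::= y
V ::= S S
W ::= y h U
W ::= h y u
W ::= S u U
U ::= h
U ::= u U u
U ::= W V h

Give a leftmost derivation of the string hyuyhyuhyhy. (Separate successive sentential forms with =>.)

S => Uy => WVhy => SuUVhy => UyuUVhy => WVhyuUVhy => hyuVhyuUVhy => hyuyhyuUVhy => hyuyhyuhVhy => hyuyhyuhyhy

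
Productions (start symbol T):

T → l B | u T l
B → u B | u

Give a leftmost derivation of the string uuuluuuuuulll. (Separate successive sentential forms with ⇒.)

T⇒uTl⇒uuTll⇒uuuTlll⇒uuulBlll⇒uuuluBlll⇒uuuluuBlll⇒uuuluuuBlll⇒uuuluuuuBlll⇒uuuluuuuuBlll⇒uuuluuuuuulll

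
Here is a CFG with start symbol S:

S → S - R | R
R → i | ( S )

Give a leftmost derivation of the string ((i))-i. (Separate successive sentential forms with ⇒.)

S ⇒ S-R   [S → S - R]
S-R ⇒ R-R   [S → R]
R-R ⇒ (S)-R   [R → ( S )]
(S)-R ⇒ (R)-R   [S → R]
(R)-R ⇒ ((S))-R   [R → ( S )]
((S))-R ⇒ ((R))-R   [S → R]
((R))-R ⇒ ((i))-R   [R → i]
((i))-R ⇒ ((i))-i   [R → i]

S⇒S-R⇒R-R⇒(S)-R⇒(R)-R⇒((S))-R⇒((R))-R⇒((i))-R⇒((i))-i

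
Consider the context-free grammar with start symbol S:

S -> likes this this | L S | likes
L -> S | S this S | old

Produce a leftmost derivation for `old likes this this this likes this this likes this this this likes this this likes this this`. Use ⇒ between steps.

S ⇒ L S   [S -> L S]
L S ⇒ S this S S   [L -> S this S]
S this S S ⇒ L S this S S   [S -> L S]
L S this S S ⇒ old S this S S   [L -> old]
old S this S S ⇒ old L S this S S   [S -> L S]
old L S this S S ⇒ old S this S S this S S   [L -> S this S]
old S this S S this S S ⇒ old likes this this this S S this S S   [S -> likes this this]
old likes this this this S S this S S ⇒ old likes this this this likes this this S this S S   [S -> likes this this]
old likes this this this likes this this S this S S ⇒ old likes this this this likes this this likes this this this S S   [S -> likes this this]
old likes this this this likes this this likes this this this S S ⇒ old likes this this this likes this this likes this this this likes this this S   [S -> likes this this]
old likes this this this likes this this likes this this this likes this this S ⇒ old likes this this this likes this this likes this this this likes this this likes this this   [S -> likes this this]

S ⇒ L S ⇒ S this S S ⇒ L S this S S ⇒ old S this S S ⇒ old L S this S S ⇒ old S this S S this S S ⇒ old likes this this this S S this S S ⇒ old likes this this this likes this this S this S S ⇒ old likes this this this likes this this likes this this this S S ⇒ old likes this this this likes this this likes this this this likes this this S ⇒ old likes this this this likes this this likes this this this likes this this likes this this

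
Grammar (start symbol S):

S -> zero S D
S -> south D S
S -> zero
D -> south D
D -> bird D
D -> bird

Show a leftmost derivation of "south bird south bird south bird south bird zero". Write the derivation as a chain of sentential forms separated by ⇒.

S ⇒ south D S ⇒ south bird D S ⇒ south bird south D S ⇒ south bird south bird D S ⇒ south bird south bird south D S ⇒ south bird south bird south bird S ⇒ south bird south bird south bird south D S ⇒ south bird south bird south bird south bird S ⇒ south bird south bird south bird south bird zero

S ⇒ south D S   [S -> south D S]
south D S ⇒ south bird D S   [D -> bird D]
south bird D S ⇒ south bird south D S   [D -> south D]
south bird south D S ⇒ south bird south bird D S   [D -> bird D]
south bird south bird D S ⇒ south bird south bird south D S   [D -> south D]
south bird south bird south D S ⇒ south bird south bird south bird S   [D -> bird]
south bird south bird south bird S ⇒ south bird south bird south bird south D S   [S -> south D S]
south bird south bird south bird south D S ⇒ south bird south bird south bird south bird S   [D -> bird]
south bird south bird south bird south bird S ⇒ south bird south bird south bird south bird zero   [S -> zero]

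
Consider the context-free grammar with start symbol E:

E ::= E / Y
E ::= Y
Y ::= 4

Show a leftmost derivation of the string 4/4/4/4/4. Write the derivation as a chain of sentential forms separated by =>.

E => E/Y   [E ::= E / Y]
E/Y => E/Y/Y   [E ::= E / Y]
E/Y/Y => E/Y/Y/Y   [E ::= E / Y]
E/Y/Y/Y => E/Y/Y/Y/Y   [E ::= E / Y]
E/Y/Y/Y/Y => Y/Y/Y/Y/Y   [E ::= Y]
Y/Y/Y/Y/Y => 4/Y/Y/Y/Y   [Y ::= 4]
4/Y/Y/Y/Y => 4/4/Y/Y/Y   [Y ::= 4]
4/4/Y/Y/Y => 4/4/4/Y/Y   [Y ::= 4]
4/4/4/Y/Y => 4/4/4/4/Y   [Y ::= 4]
4/4/4/4/Y => 4/4/4/4/4   [Y ::= 4]

E=>E/Y=>E/Y/Y=>E/Y/Y/Y=>E/Y/Y/Y/Y=>Y/Y/Y/Y/Y=>4/Y/Y/Y/Y=>4/4/Y/Y/Y=>4/4/4/Y/Y=>4/4/4/4/Y=>4/4/4/4/4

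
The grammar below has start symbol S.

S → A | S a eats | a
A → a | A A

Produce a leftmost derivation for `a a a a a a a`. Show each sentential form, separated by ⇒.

S ⇒ A ⇒ A A ⇒ a A ⇒ a A A ⇒ a A A A ⇒ a A A A A ⇒ a a A A A ⇒ a a A A A A ⇒ a a A A A A A ⇒ a a a A A A A ⇒ a a a a A A A ⇒ a a a a a A A ⇒ a a a a a a A ⇒ a a a a a a a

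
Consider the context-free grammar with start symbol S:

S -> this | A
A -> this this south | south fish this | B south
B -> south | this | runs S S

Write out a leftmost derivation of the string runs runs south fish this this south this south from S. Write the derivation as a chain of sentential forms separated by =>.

S => A => B south => runs S S south => runs A S south => runs B south S south => runs runs S S south S south => runs runs A S south S south => runs runs south fish this S south S south => runs runs south fish this this south S south => runs runs south fish this this south this south

S => A   [S -> A]
A => B south   [A -> B south]
B south => runs S S south   [B -> runs S S]
runs S S south => runs A S south   [S -> A]
runs A S south => runs B south S south   [A -> B south]
runs B south S south => runs runs S S south S south   [B -> runs S S]
runs runs S S south S south => runs runs A S south S south   [S -> A]
runs runs A S south S south => runs runs south fish this S south S south   [A -> south fish this]
runs runs south fish this S south S south => runs runs south fish this this south S south   [S -> this]
runs runs south fish this this south S south => runs runs south fish this this south this south   [S -> this]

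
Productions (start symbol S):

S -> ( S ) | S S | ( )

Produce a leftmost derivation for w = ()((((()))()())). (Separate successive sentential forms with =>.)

S => SS   [S -> S S]
SS => ()S   [S -> ( )]
()S => ()(S)   [S -> ( S )]
()(S) => ()((S))   [S -> ( S )]
()((S)) => ()((SS))   [S -> S S]
()((SS)) => ()(((S)S))   [S -> ( S )]
()(((S)S)) => ()((((S))S))   [S -> ( S )]
()((((S))S)) => ()((((()))S))   [S -> ( )]
()((((()))S)) => ()((((()))SS))   [S -> S S]
()((((()))SS)) => ()((((()))()S))   [S -> ( )]
()((((()))()S)) => ()((((()))()()))   [S -> ( )]

S=>SS=>()S=>()(S)=>()((S))=>()((SS))=>()(((S)S))=>()((((S))S))=>()((((()))S))=>()((((()))SS))=>()((((()))()S))=>()((((()))()()))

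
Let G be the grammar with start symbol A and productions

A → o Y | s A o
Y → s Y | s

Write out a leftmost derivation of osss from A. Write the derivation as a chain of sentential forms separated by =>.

A => oY => osY => ossY => osss

A => oY   [A → o Y]
oY => osY   [Y → s Y]
osY => ossY   [Y → s Y]
ossY => osss   [Y → s]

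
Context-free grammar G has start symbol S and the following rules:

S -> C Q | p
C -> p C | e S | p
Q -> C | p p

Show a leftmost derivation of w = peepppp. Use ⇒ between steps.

S ⇒ CQ   [S -> C Q]
CQ ⇒ pCQ   [C -> p C]
pCQ ⇒ peSQ   [C -> e S]
peSQ ⇒ peCQQ   [S -> C Q]
peCQQ ⇒ peeSQQ   [C -> e S]
peeSQQ ⇒ peepQQ   [S -> p]
peepQQ ⇒ peepppQ   [Q -> p p]
peepppQ ⇒ peepppC   [Q -> C]
peepppC ⇒ peepppp   [C -> p]

S ⇒ CQ ⇒ pCQ ⇒ peSQ ⇒ peCQQ ⇒ peeSQQ ⇒ peepQQ ⇒ peepppQ ⇒ peepppC ⇒ peepppp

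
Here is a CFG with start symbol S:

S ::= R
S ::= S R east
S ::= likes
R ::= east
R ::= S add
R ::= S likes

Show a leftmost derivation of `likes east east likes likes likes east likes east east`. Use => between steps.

S => S R east => R R east => S likes R east => S R east likes R east => R R east likes R east => S likes R east likes R east => S R east likes R east likes R east => likes R east likes R east likes R east => likes east east likes R east likes R east => likes east east likes S likes east likes R east => likes east east likes likes likes east likes R east => likes east east likes likes likes east likes east east

S => S R east   [S ::= S R east]
S R east => R R east   [S ::= R]
R R east => S likes R east   [R ::= S likes]
S likes R east => S R east likes R east   [S ::= S R east]
S R east likes R east => R R east likes R east   [S ::= R]
R R east likes R east => S likes R east likes R east   [R ::= S likes]
S likes R east likes R east => S R east likes R east likes R east   [S ::= S R east]
S R east likes R east likes R east => likes R east likes R east likes R east   [S ::= likes]
likes R east likes R east likes R east => likes east east likes R east likes R east   [R ::= east]
likes east east likes R east likes R east => likes east east likes S likes east likes R east   [R ::= S likes]
likes east east likes S likes east likes R east => likes east east likes likes likes east likes R east   [S ::= likes]
likes east east likes likes likes east likes R east => likes east east likes likes likes east likes east east   [R ::= east]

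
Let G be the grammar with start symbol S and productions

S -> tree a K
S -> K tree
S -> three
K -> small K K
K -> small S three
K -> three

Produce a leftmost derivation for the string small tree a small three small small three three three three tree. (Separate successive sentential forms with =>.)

S => K tree => small S three tree => small tree a K three tree => small tree a small K K three tree => small tree a small three K three tree => small tree a small three small K K three tree => small tree a small three small small S three K three tree => small tree a small three small small three three K three tree => small tree a small three small small three three three three tree

S => K tree   [S -> K tree]
K tree => small S three tree   [K -> small S three]
small S three tree => small tree a K three tree   [S -> tree a K]
small tree a K three tree => small tree a small K K three tree   [K -> small K K]
small tree a small K K three tree => small tree a small three K three tree   [K -> three]
small tree a small three K three tree => small tree a small three small K K three tree   [K -> small K K]
small tree a small three small K K three tree => small tree a small three small small S three K three tree   [K -> small S three]
small tree a small three small small S three K three tree => small tree a small three small small three three K three tree   [S -> three]
small tree a small three small small three three K three tree => small tree a small three small small three three three three tree   [K -> three]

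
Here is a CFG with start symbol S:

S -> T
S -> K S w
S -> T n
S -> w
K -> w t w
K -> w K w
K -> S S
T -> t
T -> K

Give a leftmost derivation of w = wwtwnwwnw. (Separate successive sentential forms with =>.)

S => T => K => SS => TnS => KnS => wKwnS => wSSwnS => wTnSwnS => wKnSwnS => wwtwnSwnS => wwtwnwwnS => wwtwnwwnw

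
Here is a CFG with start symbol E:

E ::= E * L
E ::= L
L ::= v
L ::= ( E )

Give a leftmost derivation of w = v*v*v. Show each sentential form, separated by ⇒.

E ⇒ E*L   [E ::= E * L]
E*L ⇒ E*L*L   [E ::= E * L]
E*L*L ⇒ L*L*L   [E ::= L]
L*L*L ⇒ v*L*L   [L ::= v]
v*L*L ⇒ v*v*L   [L ::= v]
v*v*L ⇒ v*v*v   [L ::= v]

E⇒E*L⇒E*L*L⇒L*L*L⇒v*L*L⇒v*v*L⇒v*v*v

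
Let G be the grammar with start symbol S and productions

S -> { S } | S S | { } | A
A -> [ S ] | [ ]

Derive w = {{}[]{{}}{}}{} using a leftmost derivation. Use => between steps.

S => SS => {S}S => {SS}S => {SSS}S => {SSSS}S => {{}SSS}S => {{}ASS}S => {{}[]SS}S => {{}[]{S}S}S => {{}[]{{}}S}S => {{}[]{{}}{}}S => {{}[]{{}}{}}{}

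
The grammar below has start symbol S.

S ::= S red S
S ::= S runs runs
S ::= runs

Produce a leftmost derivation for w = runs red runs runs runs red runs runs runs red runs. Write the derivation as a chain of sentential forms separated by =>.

S => S red S => runs red S => runs red S red S => runs red S runs runs red S => runs red S red S runs runs red S => runs red S runs runs red S runs runs red S => runs red runs runs runs red S runs runs red S => runs red runs runs runs red runs runs runs red S => runs red runs runs runs red runs runs runs red runs

S => S red S   [S ::= S red S]
S red S => runs red S   [S ::= runs]
runs red S => runs red S red S   [S ::= S red S]
runs red S red S => runs red S runs runs red S   [S ::= S runs runs]
runs red S runs runs red S => runs red S red S runs runs red S   [S ::= S red S]
runs red S red S runs runs red S => runs red S runs runs red S runs runs red S   [S ::= S runs runs]
runs red S runs runs red S runs runs red S => runs red runs runs runs red S runs runs red S   [S ::= runs]
runs red runs runs runs red S runs runs red S => runs red runs runs runs red runs runs runs red S   [S ::= runs]
runs red runs runs runs red runs runs runs red S => runs red runs runs runs red runs runs runs red runs   [S ::= runs]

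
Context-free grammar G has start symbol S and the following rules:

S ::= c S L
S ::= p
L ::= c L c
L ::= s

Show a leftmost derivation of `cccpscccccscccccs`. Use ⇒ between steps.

S ⇒ cSL ⇒ ccSLL ⇒ cccSLLL ⇒ cccpLLL ⇒ cccpsLL ⇒ cccpscLcL ⇒ cccpsccLccL ⇒ cccpscccLcccL ⇒ cccpsccccLccccL ⇒ cccpscccccLcccccL ⇒ cccpscccccscccccL ⇒ cccpscccccscccccs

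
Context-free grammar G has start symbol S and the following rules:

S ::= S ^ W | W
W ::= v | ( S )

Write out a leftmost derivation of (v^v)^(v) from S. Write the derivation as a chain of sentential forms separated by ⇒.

S⇒S^W⇒W^W⇒(S)^W⇒(S^W)^W⇒(W^W)^W⇒(v^W)^W⇒(v^v)^W⇒(v^v)^(S)⇒(v^v)^(W)⇒(v^v)^(v)

S ⇒ S^W   [S ::= S ^ W]
S^W ⇒ W^W   [S ::= W]
W^W ⇒ (S)^W   [W ::= ( S )]
(S)^W ⇒ (S^W)^W   [S ::= S ^ W]
(S^W)^W ⇒ (W^W)^W   [S ::= W]
(W^W)^W ⇒ (v^W)^W   [W ::= v]
(v^W)^W ⇒ (v^v)^W   [W ::= v]
(v^v)^W ⇒ (v^v)^(S)   [W ::= ( S )]
(v^v)^(S) ⇒ (v^v)^(W)   [S ::= W]
(v^v)^(W) ⇒ (v^v)^(v)   [W ::= v]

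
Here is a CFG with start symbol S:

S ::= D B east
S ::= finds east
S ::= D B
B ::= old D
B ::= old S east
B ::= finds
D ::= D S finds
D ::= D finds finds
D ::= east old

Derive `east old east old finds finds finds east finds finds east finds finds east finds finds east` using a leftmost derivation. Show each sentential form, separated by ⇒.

S ⇒ D B east   [S ::= D B east]
D B east ⇒ D S finds B east   [D ::= D S finds]
D S finds B east ⇒ D S finds S finds B east   [D ::= D S finds]
D S finds S finds B east ⇒ east old S finds S finds B east   [D ::= east old]
east old S finds S finds B east ⇒ east old D B east finds S finds B east   [S ::= D B east]
east old D B east finds S finds B east ⇒ east old D S finds B east finds S finds B east   [D ::= D S finds]
east old D S finds B east finds S finds B east ⇒ east old D finds finds S finds B east finds S finds B east   [D ::= D finds finds]
east old D finds finds S finds B east finds S finds B east ⇒ east old east old finds finds S finds B east finds S finds B east   [D ::= east old]
east old east old finds finds S finds B east finds S finds B east ⇒ east old east old finds finds finds east finds B east finds S finds B east   [S ::= finds east]
east old east old finds finds finds east finds B east finds S finds B east ⇒ east old east old finds finds finds east finds finds east finds S finds B east   [B ::= finds]
east old east old finds finds finds east finds finds east finds S finds B east ⇒ east old east old finds finds finds east finds finds east finds finds east finds B east   [S ::= finds east]
east old east old finds finds finds east finds finds east finds finds east finds B east ⇒ east old east old finds finds finds east finds finds east finds finds east finds finds east   [B ::= finds]

S ⇒ D B east ⇒ D S finds B east ⇒ D S finds S finds B east ⇒ east old S finds S finds B east ⇒ east old D B east finds S finds B east ⇒ east old D S finds B east finds S finds B east ⇒ east old D finds finds S finds B east finds S finds B east ⇒ east old east old finds finds S finds B east finds S finds B east ⇒ east old east old finds finds finds east finds B east finds S finds B east ⇒ east old east old finds finds finds east finds finds east finds S finds B east ⇒ east old east old finds finds finds east finds finds east finds finds east finds B east ⇒ east old east old finds finds finds east finds finds east finds finds east finds finds east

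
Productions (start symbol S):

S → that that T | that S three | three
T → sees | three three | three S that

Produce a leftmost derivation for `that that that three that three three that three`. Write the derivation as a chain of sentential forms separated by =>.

S => that S three   [S → that S three]
that S three => that that that T three   [S → that that T]
that that that T three => that that that three S that three   [T → three S that]
that that that three S that three => that that that three that S three that three   [S → that S three]
that that that three that S three that three => that that that three that three three that three   [S → three]

S => that S three => that that that T three => that that that three S that three => that that that three that S three that three => that that that three that three three that three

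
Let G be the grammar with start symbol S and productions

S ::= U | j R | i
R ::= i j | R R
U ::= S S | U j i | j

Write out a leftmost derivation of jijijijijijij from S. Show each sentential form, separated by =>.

S => jR => jRR => jijR => jijRR => jijRRR => jijRRRR => jijRRRRR => jijijRRRR => jijijijRRR => jijijijijRR => jijijijijijR => jijijijijijij

S => jR   [S ::= j R]
jR => jRR   [R ::= R R]
jRR => jijR   [R ::= i j]
jijR => jijRR   [R ::= R R]
jijRR => jijRRR   [R ::= R R]
jijRRR => jijRRRR   [R ::= R R]
jijRRRR => jijRRRRR   [R ::= R R]
jijRRRRR => jijijRRRR   [R ::= i j]
jijijRRRR => jijijijRRR   [R ::= i j]
jijijijRRR => jijijijijRR   [R ::= i j]
jijijijijRR => jijijijijijR   [R ::= i j]
jijijijijijR => jijijijijijij   [R ::= i j]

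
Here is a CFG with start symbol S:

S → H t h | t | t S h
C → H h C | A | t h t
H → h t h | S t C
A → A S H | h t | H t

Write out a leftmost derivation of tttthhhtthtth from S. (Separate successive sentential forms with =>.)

S=>Hth=>StCth=>tShtCth=>ttShhtCth=>tttShhhtCth=>tttthhhtCth=>tttthhhtthtth

S => Hth   [S → H t h]
Hth => StCth   [H → S t C]
StCth => tShtCth   [S → t S h]
tShtCth => ttShhtCth   [S → t S h]
ttShhtCth => tttShhhtCth   [S → t S h]
tttShhhtCth => tttthhhtCth   [S → t]
tttthhhtCth => tttthhhtthtth   [C → t h t]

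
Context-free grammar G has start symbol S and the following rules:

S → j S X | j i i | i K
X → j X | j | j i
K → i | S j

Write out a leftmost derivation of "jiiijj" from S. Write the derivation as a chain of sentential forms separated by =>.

S => jSX => jiKX => jiSjX => jiiKjX => jiiijX => jiiijj

S => jSX   [S → j S X]
jSX => jiKX   [S → i K]
jiKX => jiSjX   [K → S j]
jiSjX => jiiKjX   [S → i K]
jiiKjX => jiiijX   [K → i]
jiiijX => jiiijj   [X → j]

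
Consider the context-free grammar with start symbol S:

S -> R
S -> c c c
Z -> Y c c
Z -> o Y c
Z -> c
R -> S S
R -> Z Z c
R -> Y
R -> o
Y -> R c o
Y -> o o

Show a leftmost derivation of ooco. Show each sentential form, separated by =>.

S => R   [S -> R]
R => Y   [R -> Y]
Y => Rco   [Y -> R c o]
Rco => Yco   [R -> Y]
Yco => ooco   [Y -> o o]

S => R => Y => Rco => Yco => ooco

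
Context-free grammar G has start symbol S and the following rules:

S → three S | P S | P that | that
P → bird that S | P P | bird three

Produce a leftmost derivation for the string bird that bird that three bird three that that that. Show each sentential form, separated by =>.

S => P that   [S → P that]
P that => bird that S that   [P → bird that S]
bird that S that => bird that P S that   [S → P S]
bird that P S that => bird that bird that S S that   [P → bird that S]
bird that bird that S S that => bird that bird that three S S that   [S → three S]
bird that bird that three S S that => bird that bird that three P S S that   [S → P S]
bird that bird that three P S S that => bird that bird that three bird three S S that   [P → bird three]
bird that bird that three bird three S S that => bird that bird that three bird three that S that   [S → that]
bird that bird that three bird three that S that => bird that bird that three bird three that that that   [S → that]

S => P that => bird that S that => bird that P S that => bird that bird that S S that => bird that bird that three S S that => bird that bird that three P S S that => bird that bird that three bird three S S that => bird that bird that three bird three that S that => bird that bird that three bird three that that that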